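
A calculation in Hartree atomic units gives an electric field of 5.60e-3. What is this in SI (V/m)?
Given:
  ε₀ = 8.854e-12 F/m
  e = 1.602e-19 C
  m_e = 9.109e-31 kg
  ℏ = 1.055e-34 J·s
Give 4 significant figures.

2.873e9 V/m

One atomic unit of electric field: E_au = E_h/(e a₀) = m_e²e⁵/((4πε₀)³ℏ⁴) = 5.131e11 V/m.
5.60e-3 × 5.131e11 V/m = 2.873e9 V/m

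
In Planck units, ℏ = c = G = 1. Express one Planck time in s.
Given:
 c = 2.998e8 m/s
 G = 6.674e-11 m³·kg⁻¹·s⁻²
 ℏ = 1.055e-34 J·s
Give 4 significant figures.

5.392e-44 s

The unique combination of the constants set to 1 with dimensions of time is t_P = √(ℏG/c⁵).
  = √(2.907e-87)
  = 5.392e-44 s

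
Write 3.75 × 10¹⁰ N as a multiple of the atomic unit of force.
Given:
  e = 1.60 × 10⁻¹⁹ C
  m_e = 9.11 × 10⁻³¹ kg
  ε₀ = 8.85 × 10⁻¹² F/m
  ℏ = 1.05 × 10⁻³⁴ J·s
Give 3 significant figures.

atomic unit of force: F_au = E_h/a₀ = m_e²e⁶/((4πε₀)³ℏ⁴) = 8.33 × 10⁻⁸ N.
3.75 × 10¹⁰ / 8.33 × 10⁻⁸ = 4.50 × 10¹⁷

4.50 × 10¹⁷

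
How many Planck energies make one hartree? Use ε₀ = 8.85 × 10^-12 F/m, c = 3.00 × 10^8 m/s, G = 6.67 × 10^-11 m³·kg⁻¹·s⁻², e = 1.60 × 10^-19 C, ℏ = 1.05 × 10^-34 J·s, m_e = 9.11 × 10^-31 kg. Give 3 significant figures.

hartree: E_h = m_e e⁴/(4πε₀ℏ)² = 4.38 × 10^-18 J
Planck energy: E_P = √(ℏc⁵/G) = 1.96 × 10^9 J
ratio = 4.38 × 10^-18 / 1.96 × 10^9 = 2.24 × 10^-27

2.24 × 10^-27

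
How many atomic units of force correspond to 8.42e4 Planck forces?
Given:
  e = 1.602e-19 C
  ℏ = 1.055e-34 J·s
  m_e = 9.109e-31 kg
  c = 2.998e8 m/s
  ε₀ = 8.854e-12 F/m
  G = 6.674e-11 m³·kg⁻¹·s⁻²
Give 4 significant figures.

Planck force: F_P = c⁴/G = 1.210e44 N
atomic unit of force: F_au = E_h/a₀ = m_e²e⁶/((4πε₀)³ℏ⁴) = 8.220e-8 N
8.42e4 × 1.210e44 / 8.220e-8 = 1.240e56

1.240e56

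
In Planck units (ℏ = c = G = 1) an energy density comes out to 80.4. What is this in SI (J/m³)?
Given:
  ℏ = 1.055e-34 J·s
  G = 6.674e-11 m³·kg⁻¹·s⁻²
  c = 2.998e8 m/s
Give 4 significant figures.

One Planck energy density: u_P = c⁷/(ℏG²) = 4.632e113 J/m³.
80.4 × 4.632e113 J/m³ = 3.724e115 J/m³

3.724e115 J/m³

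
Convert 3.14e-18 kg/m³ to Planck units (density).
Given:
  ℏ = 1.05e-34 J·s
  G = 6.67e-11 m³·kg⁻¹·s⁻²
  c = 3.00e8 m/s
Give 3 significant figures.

Planck density: ρ_P = c⁵/(ℏG²) = 5.20e96 kg/m³.
3.14e-18 / 5.20e96 = 6.04e-115

6.04e-115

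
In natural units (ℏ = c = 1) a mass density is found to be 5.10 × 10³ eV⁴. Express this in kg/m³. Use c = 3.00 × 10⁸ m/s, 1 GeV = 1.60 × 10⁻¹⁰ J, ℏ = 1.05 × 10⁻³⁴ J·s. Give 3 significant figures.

Mass density is [E]/(c²[L]³) = [E]⁴/(ℏ³c⁵).
1 GeV⁴ → 1/(ℏ³c⁵) × (1 GeV in J)⁴ = 2.33 × 10²⁰ kg/m³.
Convert the energy scale: 5.10 × 10³ eV⁴ = 5.10 × 10⁻³³ GeV⁴.
Result: 5.10 × 10⁻³³ × 2.33 × 10²⁰ = 1.19 × 10⁻¹² kg/m³.

1.19 × 10⁻¹² kg/m³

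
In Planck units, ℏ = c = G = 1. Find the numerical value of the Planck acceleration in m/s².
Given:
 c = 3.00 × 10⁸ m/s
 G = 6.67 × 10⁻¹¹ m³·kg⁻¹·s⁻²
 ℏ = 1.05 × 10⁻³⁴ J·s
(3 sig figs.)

The unique combination of the constants set to 1 with dimensions of acceleration is a_P = √(c⁷/(ℏG)).
  = √(3.12 × 10¹⁰³)
  = 5.59 × 10⁵¹ m/s²

5.59 × 10⁵¹ m/s²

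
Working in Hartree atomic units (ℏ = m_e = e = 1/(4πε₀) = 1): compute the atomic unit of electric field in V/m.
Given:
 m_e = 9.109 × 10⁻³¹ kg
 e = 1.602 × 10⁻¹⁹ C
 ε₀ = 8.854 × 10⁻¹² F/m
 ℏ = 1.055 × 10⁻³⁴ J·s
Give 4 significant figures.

5.131 × 10¹¹ V/m

Dimensional analysis gives E_au = E_h/(e a₀) = m_e²e⁵/((4πε₀)³ℏ⁴).
E_h = 4.354 × 10⁻¹⁸ J
a₀ = 5.297 × 10⁻¹¹ m
E_h/(e·a₀) = 5.131 × 10¹¹ V/m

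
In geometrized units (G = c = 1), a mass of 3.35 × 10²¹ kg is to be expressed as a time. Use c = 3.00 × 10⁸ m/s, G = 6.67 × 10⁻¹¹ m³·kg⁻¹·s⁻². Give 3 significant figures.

Mass → time via G/c³.
3.35 × 10²¹ kg × (G/c³) = 8.28 × 10⁻¹⁵ s

8.28 × 10⁻¹⁵ s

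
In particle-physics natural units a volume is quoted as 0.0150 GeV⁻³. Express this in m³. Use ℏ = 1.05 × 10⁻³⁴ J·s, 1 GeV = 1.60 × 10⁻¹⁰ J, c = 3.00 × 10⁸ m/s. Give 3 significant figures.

1.14 × 10⁻⁴⁹ m³

Volume is [L]³ = [E]⁻³·(ℏc)³.
1 GeV⁻³ → (ℏc)³ × (1 GeV in J)⁻³ = 7.63 × 10⁻⁴⁸ m³.
Result: 0.0150 × 7.63 × 10⁻⁴⁸ = 1.14 × 10⁻⁴⁹ m³.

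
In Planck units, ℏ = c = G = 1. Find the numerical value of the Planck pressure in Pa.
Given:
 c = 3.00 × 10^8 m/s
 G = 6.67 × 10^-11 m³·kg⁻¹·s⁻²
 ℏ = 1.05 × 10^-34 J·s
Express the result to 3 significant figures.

Dimensional analysis gives p_P = c⁷/(ℏG²).
  = 2.19 × 10^59 / 4.67 × 10^-55
  = 4.68 × 10^113 Pa

4.68 × 10^113 Pa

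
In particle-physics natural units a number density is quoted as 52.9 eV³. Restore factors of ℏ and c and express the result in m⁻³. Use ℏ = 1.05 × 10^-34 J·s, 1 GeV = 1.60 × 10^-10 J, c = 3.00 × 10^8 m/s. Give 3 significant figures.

6.93 × 10^21 m⁻³

Number density is [L]⁻³ = [E]³/(ℏc)³.
1 GeV³ → 1/(ℏc)³ × (1 GeV in J)³ = 1.31 × 10^47 m⁻³.
Convert the energy scale: 52.9 eV³ = 5.29 × 10^-26 GeV³.
Result: 5.29 × 10^-26 × 1.31 × 10^47 = 6.93 × 10^21 m⁻³.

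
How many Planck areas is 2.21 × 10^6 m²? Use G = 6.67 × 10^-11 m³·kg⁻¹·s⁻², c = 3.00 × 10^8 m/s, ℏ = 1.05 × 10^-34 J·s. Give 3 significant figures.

8.52 × 10^75

Planck area: A_P = ℏG/c³ = 2.59 × 10^-70 m².
2.21 × 10^6 / 2.59 × 10^-70 = 8.52 × 10^75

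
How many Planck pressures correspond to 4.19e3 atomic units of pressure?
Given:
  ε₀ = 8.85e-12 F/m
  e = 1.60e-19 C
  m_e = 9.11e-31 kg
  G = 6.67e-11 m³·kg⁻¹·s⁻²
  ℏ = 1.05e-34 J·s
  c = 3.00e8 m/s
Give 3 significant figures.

atomic unit of pressure: P_au = E_h/a₀³ = m_e⁴e¹⁰/((4πε₀)⁵ℏ⁸) = 3.01e13 Pa
Planck pressure: p_P = c⁷/(ℏG²) = 4.68e113 Pa
4.19e3 × 3.01e13 / 4.68e113 = 2.70e-97

2.70e-97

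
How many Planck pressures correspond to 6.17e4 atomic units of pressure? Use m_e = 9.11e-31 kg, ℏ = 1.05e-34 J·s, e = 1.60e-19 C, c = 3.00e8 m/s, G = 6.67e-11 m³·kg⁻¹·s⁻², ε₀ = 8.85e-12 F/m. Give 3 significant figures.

atomic unit of pressure: P_au = E_h/a₀³ = m_e⁴e¹⁰/((4πε₀)⁵ℏ⁸) = 3.01e13 Pa
Planck pressure: p_P = c⁷/(ℏG²) = 4.68e113 Pa
6.17e4 × 3.01e13 / 4.68e113 = 3.97e-96

3.97e-96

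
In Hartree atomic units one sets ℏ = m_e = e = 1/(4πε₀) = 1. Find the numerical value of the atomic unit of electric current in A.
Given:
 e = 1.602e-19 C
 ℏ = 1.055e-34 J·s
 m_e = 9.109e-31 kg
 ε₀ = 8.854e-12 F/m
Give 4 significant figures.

6.612e-3 A

I_au = e E_h/ℏ = m_e e⁵/((4πε₀)²ℏ³)
E_h = 4.354e-18 J
e·E_h/ℏ = 6.612e-3 A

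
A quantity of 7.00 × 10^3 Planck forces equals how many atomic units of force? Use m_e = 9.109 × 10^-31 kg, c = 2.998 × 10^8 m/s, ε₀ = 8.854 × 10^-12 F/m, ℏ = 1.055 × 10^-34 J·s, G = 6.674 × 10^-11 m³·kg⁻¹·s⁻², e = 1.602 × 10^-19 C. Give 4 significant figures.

1.031 × 10^55

Planck force: F_P = c⁴/G = 1.210 × 10^44 N
atomic unit of force: F_au = E_h/a₀ = m_e²e⁶/((4πε₀)³ℏ⁴) = 8.220 × 10^-8 N
7.00 × 10^3 × 1.210 × 10^44 / 8.220 × 10^-8 = 1.031 × 10^55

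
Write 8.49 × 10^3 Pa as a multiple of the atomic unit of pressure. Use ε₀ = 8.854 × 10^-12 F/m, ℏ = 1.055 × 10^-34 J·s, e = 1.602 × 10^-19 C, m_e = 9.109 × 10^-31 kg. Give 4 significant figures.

atomic unit of pressure: P_au = E_h/a₀³ = m_e⁴e¹⁰/((4πε₀)⁵ℏ⁸) = 2.929 × 10^13 Pa.
8.49 × 10^3 / 2.929 × 10^13 = 2.898 × 10^-10

2.898 × 10^-10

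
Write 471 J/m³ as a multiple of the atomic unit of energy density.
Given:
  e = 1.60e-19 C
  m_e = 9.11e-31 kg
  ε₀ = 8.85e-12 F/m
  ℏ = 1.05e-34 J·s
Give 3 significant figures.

atomic unit of energy density: u_au = E_h/a₀³ = m_e⁴e¹⁰/((4πε₀)⁵ℏ⁸) = 3.01e13 J/m³.
471 / 3.01e13 = 1.56e-11

1.56e-11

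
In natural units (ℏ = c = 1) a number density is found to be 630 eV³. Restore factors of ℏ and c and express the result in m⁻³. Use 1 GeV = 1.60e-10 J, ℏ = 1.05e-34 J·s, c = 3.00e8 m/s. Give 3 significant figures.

8.26e22 m⁻³

Number density is [L]⁻³ = [E]³/(ℏc)³.
1 GeV³ → 1/(ℏc)³ × (1 GeV in J)³ = 1.31e47 m⁻³.
Convert the energy scale: 630 eV³ = 6.30e-25 GeV³.
Result: 6.30e-25 × 1.31e47 = 8.26e22 m⁻³.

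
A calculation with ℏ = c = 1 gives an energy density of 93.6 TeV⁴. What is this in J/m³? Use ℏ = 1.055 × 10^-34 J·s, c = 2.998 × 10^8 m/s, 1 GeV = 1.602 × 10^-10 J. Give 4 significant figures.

[E]/[L]³ = [E]⁴/(ℏc)³; restore (ℏc)⁻³.
1 GeV⁴ → 1/(ℏc)³ × (1 GeV in J)⁴ = 2.082 × 10^37 J/m³.
Convert the energy scale: 93.6 TeV⁴ = 9.36 × 10^13 GeV⁴.
Result: 9.36 × 10^13 × 2.082 × 10^37 = 1.948 × 10^51 J/m³.

1.948 × 10^51 J/m³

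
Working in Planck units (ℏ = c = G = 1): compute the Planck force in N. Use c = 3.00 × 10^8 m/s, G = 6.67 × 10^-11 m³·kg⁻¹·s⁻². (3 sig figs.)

1.21 × 10^44 N

From ℏ = c = G = 1 the force scale is F_P = c⁴/G.
  = 8.10 × 10^33 / 6.67 × 10^-11
  = 1.21 × 10^44 N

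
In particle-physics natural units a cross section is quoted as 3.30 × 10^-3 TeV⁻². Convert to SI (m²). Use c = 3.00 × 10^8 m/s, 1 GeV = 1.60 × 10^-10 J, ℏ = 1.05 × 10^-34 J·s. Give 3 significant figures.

1.28 × 10^-40 m²

Area is [L]² = [E]⁻²·(ℏc)²; restore (ℏc)².
1 GeV⁻² → (ℏc)² × (1 GeV in J)⁻² = 3.88 × 10^-32 m².
Convert the energy scale: 3.30 × 10^-3 TeV⁻² = 3.30 × 10^-9 GeV⁻².
Result: 3.30 × 10^-9 × 3.88 × 10^-32 = 1.28 × 10^-40 m².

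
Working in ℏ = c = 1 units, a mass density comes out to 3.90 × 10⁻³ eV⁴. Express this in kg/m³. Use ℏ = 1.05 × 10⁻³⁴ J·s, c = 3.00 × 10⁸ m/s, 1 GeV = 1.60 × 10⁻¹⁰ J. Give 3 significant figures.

9.09 × 10⁻¹⁹ kg/m³

Mass density is [E]/(c²[L]³) = [E]⁴/(ℏ³c⁵).
1 GeV⁴ → 1/(ℏ³c⁵) × (1 GeV in J)⁴ = 2.33 × 10²⁰ kg/m³.
Convert the energy scale: 3.90 × 10⁻³ eV⁴ = 3.90 × 10⁻³⁹ GeV⁴.
Result: 3.90 × 10⁻³⁹ × 2.33 × 10²⁰ = 9.09 × 10⁻¹⁹ kg/m³.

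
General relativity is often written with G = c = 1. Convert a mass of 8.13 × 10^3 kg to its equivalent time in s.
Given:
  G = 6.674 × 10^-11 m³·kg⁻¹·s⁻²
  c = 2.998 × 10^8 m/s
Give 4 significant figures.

2.014 × 10^-32 s

Mass → time via G/c³.
8.13 × 10^3 kg × (G/c³) = 2.014 × 10^-32 s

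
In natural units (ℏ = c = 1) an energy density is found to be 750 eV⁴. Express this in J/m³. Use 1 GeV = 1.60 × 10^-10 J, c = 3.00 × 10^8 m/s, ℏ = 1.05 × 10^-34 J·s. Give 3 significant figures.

[E]/[L]³ = [E]⁴/(ℏc)³; restore (ℏc)⁻³.
1 GeV⁴ → 1/(ℏc)³ × (1 GeV in J)⁴ = 2.10 × 10^37 J/m³.
Convert the energy scale: 750 eV⁴ = 7.50 × 10^-34 GeV⁴.
Result: 7.50 × 10^-34 × 2.10 × 10^37 = 1.57 × 10^4 J/m³.

1.57 × 10^4 J/m³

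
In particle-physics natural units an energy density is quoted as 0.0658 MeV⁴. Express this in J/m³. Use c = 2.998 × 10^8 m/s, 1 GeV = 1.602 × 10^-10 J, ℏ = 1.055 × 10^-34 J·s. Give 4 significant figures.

[E]/[L]³ = [E]⁴/(ℏc)³; restore (ℏc)⁻³.
1 GeV⁴ → 1/(ℏc)³ × (1 GeV in J)⁴ = 2.082 × 10^37 J/m³.
Convert the energy scale: 0.0658 MeV⁴ = 6.58 × 10^-14 GeV⁴.
Result: 6.58 × 10^-14 × 2.082 × 10^37 = 1.370 × 10^24 J/m³.

1.370 × 10^24 J/m³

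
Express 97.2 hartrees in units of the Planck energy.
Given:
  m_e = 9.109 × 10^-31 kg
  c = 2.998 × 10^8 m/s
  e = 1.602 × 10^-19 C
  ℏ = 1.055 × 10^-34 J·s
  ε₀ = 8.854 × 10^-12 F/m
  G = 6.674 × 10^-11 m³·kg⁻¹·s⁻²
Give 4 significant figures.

hartree: E_h = m_e e⁴/(4πε₀ℏ)² = 4.354 × 10^-18 J
Planck energy: E_P = √(ℏc⁵/G) = 1.957 × 10^9 J
97.2 × 4.354 × 10^-18 / 1.957 × 10^9 = 2.163 × 10^-25

2.163 × 10^-25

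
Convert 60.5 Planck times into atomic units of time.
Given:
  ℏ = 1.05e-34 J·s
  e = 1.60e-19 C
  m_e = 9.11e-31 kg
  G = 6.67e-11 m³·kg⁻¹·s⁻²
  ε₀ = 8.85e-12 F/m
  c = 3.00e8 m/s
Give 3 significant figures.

Planck time: t_P = √(ℏG/c⁵) = 5.37e-44 s
atomic unit of time: τ_au = (4πε₀)²ℏ³/(m_e e⁴) = 2.40e-17 s
60.5 × 5.37e-44 / 2.40e-17 = 1.35e-25

1.35e-25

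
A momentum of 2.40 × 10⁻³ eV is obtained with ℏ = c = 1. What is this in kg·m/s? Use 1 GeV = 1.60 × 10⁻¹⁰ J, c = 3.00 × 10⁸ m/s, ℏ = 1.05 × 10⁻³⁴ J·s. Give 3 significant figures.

Momentum is [E]/c; divide by c.
1 GeV → 1/c × (1 GeV in J) = 5.33 × 10⁻¹⁹ kg·m/s.
Convert the energy scale: 2.40 × 10⁻³ eV = 2.40 × 10⁻¹² GeV.
Result: 2.40 × 10⁻¹² × 5.33 × 10⁻¹⁹ = 1.28 × 10⁻³⁰ kg·m/s.

1.28 × 10⁻³⁰ kg·m/s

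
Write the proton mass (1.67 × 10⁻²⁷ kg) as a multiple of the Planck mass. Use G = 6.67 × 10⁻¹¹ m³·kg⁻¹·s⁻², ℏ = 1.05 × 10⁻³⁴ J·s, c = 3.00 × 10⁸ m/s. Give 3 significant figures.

Planck mass: m_P = √(ℏc/G) = 2.17 × 10⁻⁸ kg.
1.67 × 10⁻²⁷ / 2.17 × 10⁻⁸ = 7.68 × 10⁻²⁰

7.68 × 10⁻²⁰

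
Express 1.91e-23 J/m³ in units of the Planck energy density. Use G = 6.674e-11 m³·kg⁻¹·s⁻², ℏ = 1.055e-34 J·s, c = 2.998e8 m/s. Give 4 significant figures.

Planck energy density: u_P = c⁷/(ℏG²) = 4.632e113 J/m³.
1.91e-23 / 4.632e113 = 4.123e-137

4.123e-137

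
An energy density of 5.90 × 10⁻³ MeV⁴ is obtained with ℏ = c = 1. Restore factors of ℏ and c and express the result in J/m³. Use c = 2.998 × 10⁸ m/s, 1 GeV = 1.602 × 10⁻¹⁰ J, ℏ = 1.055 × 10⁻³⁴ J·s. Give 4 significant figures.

[E]/[L]³ = [E]⁴/(ℏc)³; restore (ℏc)⁻³.
1 GeV⁴ → 1/(ℏc)³ × (1 GeV in J)⁴ = 2.082 × 10³⁷ J/m³.
Convert the energy scale: 5.90 × 10⁻³ MeV⁴ = 5.90 × 10⁻¹⁵ GeV⁴.
Result: 5.90 × 10⁻¹⁵ × 2.082 × 10³⁷ = 1.228 × 10²³ J/m³.

1.228 × 10²³ J/m³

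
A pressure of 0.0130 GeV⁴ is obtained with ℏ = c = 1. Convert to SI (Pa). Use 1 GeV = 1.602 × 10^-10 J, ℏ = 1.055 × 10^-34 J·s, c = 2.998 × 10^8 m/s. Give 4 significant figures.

Pressure is [E]/[L]³ = [E]⁴/(ℏc)³.
1 GeV⁴ → 1/(ℏc)³ × (1 GeV in J)⁴ = 2.082 × 10^37 Pa.
Result: 0.0130 × 2.082 × 10^37 = 2.706 × 10^35 Pa.

2.706 × 10^35 Pa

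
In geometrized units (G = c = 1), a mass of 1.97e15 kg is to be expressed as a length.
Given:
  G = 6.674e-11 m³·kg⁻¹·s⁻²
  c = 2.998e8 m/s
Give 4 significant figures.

In G = c = 1 units mass has dimensions of length; the conversion factor is G/c².
1.97e15 kg × (G/c²) = 1.463e-12 m

1.463e-12 m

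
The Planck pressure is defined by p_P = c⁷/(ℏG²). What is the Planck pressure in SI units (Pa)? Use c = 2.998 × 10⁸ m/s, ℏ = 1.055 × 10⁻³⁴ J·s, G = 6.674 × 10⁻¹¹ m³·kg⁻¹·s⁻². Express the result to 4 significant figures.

p_P = c⁷/(ℏG²)
  = 2.177 × 10⁵⁹ / 4.699 × 10⁻⁵⁵
  = 4.632 × 10¹¹³ Pa

4.632 × 10¹¹³ Pa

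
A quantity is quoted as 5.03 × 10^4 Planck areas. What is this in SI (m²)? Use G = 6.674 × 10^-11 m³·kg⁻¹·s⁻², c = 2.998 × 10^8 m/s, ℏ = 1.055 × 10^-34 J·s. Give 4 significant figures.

1.314 × 10^-65 m²

One Planck area: A_P = ℏG/c³ = 2.613 × 10^-70 m².
5.03 × 10^4 × 2.613 × 10^-70 m² = 1.314 × 10^-65 m²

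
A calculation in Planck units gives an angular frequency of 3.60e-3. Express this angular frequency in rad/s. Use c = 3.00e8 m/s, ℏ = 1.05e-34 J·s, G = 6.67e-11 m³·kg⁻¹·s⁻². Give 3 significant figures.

6.71e40 rad/s

One Planck angular frequency: ω_P = √(c⁵/(ℏG)) = 1.86e43 rad/s.
3.60e-3 × 1.86e43 rad/s = 6.71e40 rad/s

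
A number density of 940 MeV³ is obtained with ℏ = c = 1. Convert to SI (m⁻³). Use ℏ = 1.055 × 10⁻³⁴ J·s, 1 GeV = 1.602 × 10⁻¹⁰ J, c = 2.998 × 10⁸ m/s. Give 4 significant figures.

1.221 × 10⁴¹ m⁻³

Number density is [L]⁻³ = [E]³/(ℏc)³.
1 GeV³ → 1/(ℏc)³ × (1 GeV in J)³ = 1.299 × 10⁴⁷ m⁻³.
Convert the energy scale: 940 MeV³ = 9.40 × 10⁻⁷ GeV³.
Result: 9.40 × 10⁻⁷ × 1.299 × 10⁴⁷ = 1.221 × 10⁴¹ m⁻³.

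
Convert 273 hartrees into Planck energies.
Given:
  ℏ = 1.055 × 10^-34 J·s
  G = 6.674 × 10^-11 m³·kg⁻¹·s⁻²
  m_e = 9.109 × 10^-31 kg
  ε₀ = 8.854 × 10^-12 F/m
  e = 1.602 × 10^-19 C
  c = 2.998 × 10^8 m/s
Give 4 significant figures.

hartree: E_h = m_e e⁴/(4πε₀ℏ)² = 4.354 × 10^-18 J
Planck energy: E_P = √(ℏc⁵/G) = 1.957 × 10^9 J
273 × 4.354 × 10^-18 / 1.957 × 10^9 = 6.075 × 10^-25

6.075 × 10^-25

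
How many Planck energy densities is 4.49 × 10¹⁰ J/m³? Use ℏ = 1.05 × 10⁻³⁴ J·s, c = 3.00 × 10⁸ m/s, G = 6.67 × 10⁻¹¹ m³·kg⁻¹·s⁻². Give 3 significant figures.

Planck energy density: u_P = c⁷/(ℏG²) = 4.68 × 10¹¹³ J/m³.
4.49 × 10¹⁰ / 4.68 × 10¹¹³ = 9.59 × 10⁻¹⁰⁴

9.59 × 10⁻¹⁰⁴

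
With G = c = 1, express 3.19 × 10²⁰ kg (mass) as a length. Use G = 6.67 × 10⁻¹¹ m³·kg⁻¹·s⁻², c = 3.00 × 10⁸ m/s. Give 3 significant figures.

2.36 × 10⁻⁷ m

In G = c = 1 units mass has dimensions of length; the conversion factor is G/c².
3.19 × 10²⁰ kg × (G/c²) = 2.36 × 10⁻⁷ m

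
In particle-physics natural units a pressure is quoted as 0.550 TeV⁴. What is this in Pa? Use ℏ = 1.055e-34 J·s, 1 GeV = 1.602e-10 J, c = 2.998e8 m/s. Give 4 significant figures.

Pressure is [E]/[L]³ = [E]⁴/(ℏc)³.
1 GeV⁴ → 1/(ℏc)³ × (1 GeV in J)⁴ = 2.082e37 Pa.
Convert the energy scale: 0.550 TeV⁴ = 5.50e11 GeV⁴.
Result: 5.50e11 × 2.082e37 = 1.145e49 Pa.

1.145e49 Pa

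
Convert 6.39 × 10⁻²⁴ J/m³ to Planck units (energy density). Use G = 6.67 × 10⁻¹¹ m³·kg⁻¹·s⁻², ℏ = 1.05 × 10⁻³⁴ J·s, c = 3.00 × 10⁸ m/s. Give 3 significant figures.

Planck energy density: u_P = c⁷/(ℏG²) = 4.68 × 10¹¹³ J/m³.
6.39 × 10⁻²⁴ / 4.68 × 10¹¹³ = 1.36 × 10⁻¹³⁷

1.36 × 10⁻¹³⁷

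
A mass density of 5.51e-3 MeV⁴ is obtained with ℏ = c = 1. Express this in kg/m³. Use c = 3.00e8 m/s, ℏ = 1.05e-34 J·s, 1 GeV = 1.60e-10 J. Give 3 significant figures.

1.28e6 kg/m³

Mass density is [E]/(c²[L]³) = [E]⁴/(ℏ³c⁵).
1 GeV⁴ → 1/(ℏ³c⁵) × (1 GeV in J)⁴ = 2.33e20 kg/m³.
Convert the energy scale: 5.51e-3 MeV⁴ = 5.51e-15 GeV⁴.
Result: 5.51e-15 × 2.33e20 = 1.28e6 kg/m³.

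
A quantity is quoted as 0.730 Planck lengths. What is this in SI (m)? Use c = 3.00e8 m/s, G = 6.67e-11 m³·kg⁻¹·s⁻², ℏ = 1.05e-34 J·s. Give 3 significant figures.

1.18e-35 m

One Planck length: ℓ_P = √(ℏG/c³) = 1.61e-35 m.
0.730 × 1.61e-35 m = 1.18e-35 m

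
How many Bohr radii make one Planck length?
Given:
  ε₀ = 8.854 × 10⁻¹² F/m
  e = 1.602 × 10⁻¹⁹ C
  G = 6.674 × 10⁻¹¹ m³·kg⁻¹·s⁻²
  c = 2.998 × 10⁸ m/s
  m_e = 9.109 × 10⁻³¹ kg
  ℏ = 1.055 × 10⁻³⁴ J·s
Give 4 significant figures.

Planck length: ℓ_P = √(ℏG/c³) = 1.616 × 10⁻³⁵ m
Bohr radius: a₀ = 4πε₀ℏ²/(m_e e²) = 5.297 × 10⁻¹¹ m
ratio = 1.616 × 10⁻³⁵ / 5.297 × 10⁻¹¹ = 3.051 × 10⁻²⁵

3.051 × 10⁻²⁵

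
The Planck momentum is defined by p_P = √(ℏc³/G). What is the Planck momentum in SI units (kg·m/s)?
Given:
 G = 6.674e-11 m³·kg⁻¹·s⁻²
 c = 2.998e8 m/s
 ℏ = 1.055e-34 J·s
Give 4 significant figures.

6.527 kg·m/s

p_P = √(ℏc³/G)
  = √(42.60)
  = 6.527 kg·m/s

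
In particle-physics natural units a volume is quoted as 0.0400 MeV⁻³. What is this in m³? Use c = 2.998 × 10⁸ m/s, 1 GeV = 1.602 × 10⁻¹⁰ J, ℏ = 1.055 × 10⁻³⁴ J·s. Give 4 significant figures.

Volume is [L]³ = [E]⁻³·(ℏc)³.
1 GeV⁻³ → (ℏc)³ × (1 GeV in J)⁻³ = 7.696 × 10⁻⁴⁸ m³.
Convert the energy scale: 0.0400 MeV⁻³ = 4.00 × 10⁷ GeV⁻³.
Result: 4.00 × 10⁷ × 7.696 × 10⁻⁴⁸ = 3.078 × 10⁻⁴⁰ m³.

3.078 × 10⁻⁴⁰ m³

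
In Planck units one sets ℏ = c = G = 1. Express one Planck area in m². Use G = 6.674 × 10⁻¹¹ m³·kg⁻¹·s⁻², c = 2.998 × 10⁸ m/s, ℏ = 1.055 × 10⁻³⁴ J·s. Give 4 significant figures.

2.613 × 10⁻⁷⁰ m²

A_P = ℏG/c³
  = 7.041 × 10⁻⁴⁵ / 2.695 × 10²⁵
  = 2.613 × 10⁻⁷⁰ m²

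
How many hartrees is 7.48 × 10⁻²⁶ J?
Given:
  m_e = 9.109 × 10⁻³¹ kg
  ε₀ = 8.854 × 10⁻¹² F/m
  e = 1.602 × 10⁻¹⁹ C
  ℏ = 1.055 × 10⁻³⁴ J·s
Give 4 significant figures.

hartree: E_h = m_e e⁴/(4πε₀ℏ)² = 4.354 × 10⁻¹⁸ J.
7.48 × 10⁻²⁶ / 4.354 × 10⁻¹⁸ = 1.718 × 10⁻⁸

1.718 × 10⁻⁸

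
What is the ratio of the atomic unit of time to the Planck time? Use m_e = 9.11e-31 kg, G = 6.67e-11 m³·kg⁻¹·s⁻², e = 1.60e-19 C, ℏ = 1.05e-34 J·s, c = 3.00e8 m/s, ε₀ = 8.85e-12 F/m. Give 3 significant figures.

atomic unit of time: τ_au = (4πε₀)²ℏ³/(m_e e⁴) = 2.40e-17 s
Planck time: t_P = √(ℏG/c⁵) = 5.37e-44 s
ratio = 2.40e-17 / 5.37e-44 = 4.47e26

4.47e26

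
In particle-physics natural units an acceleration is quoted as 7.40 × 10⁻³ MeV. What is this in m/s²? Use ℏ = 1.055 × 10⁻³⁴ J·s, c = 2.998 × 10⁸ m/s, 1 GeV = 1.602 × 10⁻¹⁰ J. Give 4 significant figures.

Acceleration is [L]/[T]² = c·[E]/ℏ.
1 GeV → c/ℏ × (1 GeV in J) = 4.552 × 10³² m/s².
Convert the energy scale: 7.40 × 10⁻³ MeV = 7.40 × 10⁻⁶ GeV.
Result: 7.40 × 10⁻⁶ × 4.552 × 10³² = 3.369 × 10²⁷ m/s².

3.369 × 10²⁷ m/s²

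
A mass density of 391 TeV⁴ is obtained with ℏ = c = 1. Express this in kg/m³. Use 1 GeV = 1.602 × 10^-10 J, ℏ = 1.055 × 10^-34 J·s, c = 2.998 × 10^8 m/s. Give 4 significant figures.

9.055 × 10^34 kg/m³

Mass density is [E]/(c²[L]³) = [E]⁴/(ℏ³c⁵).
1 GeV⁴ → 1/(ℏ³c⁵) × (1 GeV in J)⁴ = 2.316 × 10^20 kg/m³.
Convert the energy scale: 391 TeV⁴ = 3.91 × 10^14 GeV⁴.
Result: 3.91 × 10^14 × 2.316 × 10^20 = 9.055 × 10^34 kg/m³.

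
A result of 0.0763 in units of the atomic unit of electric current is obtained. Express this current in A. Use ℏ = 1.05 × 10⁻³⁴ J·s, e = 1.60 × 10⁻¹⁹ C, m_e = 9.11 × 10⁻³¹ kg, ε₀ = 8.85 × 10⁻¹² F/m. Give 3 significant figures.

5.09 × 10⁻⁴ A

One atomic unit of electric current: I_au = e E_h/ℏ = m_e e⁵/((4πε₀)²ℏ³) = 6.67 × 10⁻³ A.
0.0763 × 6.67 × 10⁻³ A = 5.09 × 10⁻⁴ A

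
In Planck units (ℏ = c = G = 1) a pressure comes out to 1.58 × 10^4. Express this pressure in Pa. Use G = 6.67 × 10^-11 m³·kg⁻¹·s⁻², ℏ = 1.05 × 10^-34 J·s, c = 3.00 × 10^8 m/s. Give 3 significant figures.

One Planck pressure: p_P = c⁷/(ℏG²) = 4.68 × 10^113 Pa.
1.58 × 10^4 × 4.68 × 10^113 Pa = 7.40 × 10^117 Pa

7.40 × 10^117 Pa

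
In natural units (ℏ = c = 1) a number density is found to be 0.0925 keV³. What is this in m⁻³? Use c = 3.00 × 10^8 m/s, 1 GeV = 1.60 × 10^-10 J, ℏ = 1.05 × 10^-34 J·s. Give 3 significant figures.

Number density is [L]⁻³ = [E]³/(ℏc)³.
1 GeV³ → 1/(ℏc)³ × (1 GeV in J)³ = 1.31 × 10^47 m⁻³.
Convert the energy scale: 0.0925 keV³ = 9.25 × 10^-20 GeV³.
Result: 9.25 × 10^-20 × 1.31 × 10^47 = 1.21 × 10^28 m⁻³.

1.21 × 10^28 m⁻³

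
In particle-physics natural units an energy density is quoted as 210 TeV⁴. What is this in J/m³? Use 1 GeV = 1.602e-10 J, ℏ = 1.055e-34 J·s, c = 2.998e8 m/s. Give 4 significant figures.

[E]/[L]³ = [E]⁴/(ℏc)³; restore (ℏc)⁻³.
1 GeV⁴ → 1/(ℏc)³ × (1 GeV in J)⁴ = 2.082e37 J/m³.
Convert the energy scale: 210 TeV⁴ = 2.10e14 GeV⁴.
Result: 2.10e14 × 2.082e37 = 4.371e51 J/m³.

4.371e51 J/m³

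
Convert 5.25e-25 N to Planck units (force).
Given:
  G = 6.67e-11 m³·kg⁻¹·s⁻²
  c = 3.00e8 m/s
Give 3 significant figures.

4.32e-69

Planck force: F_P = c⁴/G = 1.21e44 N.
5.25e-25 / 1.21e44 = 4.32e-69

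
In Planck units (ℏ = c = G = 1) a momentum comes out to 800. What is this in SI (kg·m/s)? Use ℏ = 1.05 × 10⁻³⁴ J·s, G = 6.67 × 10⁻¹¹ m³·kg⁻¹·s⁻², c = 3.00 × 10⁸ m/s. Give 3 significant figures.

One Planck momentum: p_P = √(ℏc³/G) = 6.52 kg·m/s.
800 × 6.52 kg·m/s = 5.22 × 10³ kg·m/s

5.22 × 10³ kg·m/s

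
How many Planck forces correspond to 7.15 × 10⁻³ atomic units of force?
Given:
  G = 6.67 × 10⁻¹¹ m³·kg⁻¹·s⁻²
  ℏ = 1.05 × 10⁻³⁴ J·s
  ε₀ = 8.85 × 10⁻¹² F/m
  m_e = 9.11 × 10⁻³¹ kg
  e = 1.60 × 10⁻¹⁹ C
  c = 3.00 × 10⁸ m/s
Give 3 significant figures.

4.90 × 10⁻⁵⁴

atomic unit of force: F_au = E_h/a₀ = m_e²e⁶/((4πε₀)³ℏ⁴) = 8.33 × 10⁻⁸ N
Planck force: F_P = c⁴/G = 1.21 × 10⁴⁴ N
7.15 × 10⁻³ × 8.33 × 10⁻⁸ / 1.21 × 10⁴⁴ = 4.90 × 10⁻⁵⁴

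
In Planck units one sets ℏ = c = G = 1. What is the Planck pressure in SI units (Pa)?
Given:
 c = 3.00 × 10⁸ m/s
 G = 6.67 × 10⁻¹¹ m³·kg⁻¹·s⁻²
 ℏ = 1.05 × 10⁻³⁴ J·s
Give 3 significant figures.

p_P = c⁷/(ℏG²)
  = 2.19 × 10⁵⁹ / 4.67 × 10⁻⁵⁵
  = 4.68 × 10¹¹³ Pa

4.68 × 10¹¹³ Pa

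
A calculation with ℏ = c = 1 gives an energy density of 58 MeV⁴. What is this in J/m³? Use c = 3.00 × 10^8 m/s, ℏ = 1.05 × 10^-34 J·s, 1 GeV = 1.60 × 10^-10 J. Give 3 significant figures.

1.22 × 10^27 J/m³

[E]/[L]³ = [E]⁴/(ℏc)³; restore (ℏc)⁻³.
1 GeV⁴ → 1/(ℏc)³ × (1 GeV in J)⁴ = 2.10 × 10^37 J/m³.
Convert the energy scale: 58 MeV⁴ = 5.80 × 10^-11 GeV⁴.
Result: 5.80 × 10^-11 × 2.10 × 10^37 = 1.22 × 10^27 J/m³.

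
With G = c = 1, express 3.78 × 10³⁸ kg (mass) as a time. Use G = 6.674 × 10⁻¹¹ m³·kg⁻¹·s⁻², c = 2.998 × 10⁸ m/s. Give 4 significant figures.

Mass → time via G/c³.
3.78 × 10³⁸ kg × (G/c³) = 936.2 s

936.2 s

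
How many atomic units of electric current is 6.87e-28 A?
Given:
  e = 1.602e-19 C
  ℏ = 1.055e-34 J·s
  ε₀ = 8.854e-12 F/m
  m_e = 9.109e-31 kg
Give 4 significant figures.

atomic unit of electric current: I_au = e E_h/ℏ = m_e e⁵/((4πε₀)²ℏ³) = 6.612e-3 A.
6.87e-28 / 6.612e-3 = 1.039e-25

1.039e-25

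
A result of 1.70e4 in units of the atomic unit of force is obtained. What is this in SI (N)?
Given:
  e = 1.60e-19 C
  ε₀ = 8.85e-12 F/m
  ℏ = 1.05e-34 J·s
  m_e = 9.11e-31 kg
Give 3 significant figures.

1.42e-3 N

One atomic unit of force: F_au = E_h/a₀ = m_e²e⁶/((4πε₀)³ℏ⁴) = 8.33e-8 N.
1.70e4 × 8.33e-8 N = 1.42e-3 N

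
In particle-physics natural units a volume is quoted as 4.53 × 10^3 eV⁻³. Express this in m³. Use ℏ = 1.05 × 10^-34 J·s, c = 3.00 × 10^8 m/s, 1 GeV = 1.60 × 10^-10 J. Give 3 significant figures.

3.46 × 10^-17 m³

Volume is [L]³ = [E]⁻³·(ℏc)³.
1 GeV⁻³ → (ℏc)³ × (1 GeV in J)⁻³ = 7.63 × 10^-48 m³.
Convert the energy scale: 4.53 × 10^3 eV⁻³ = 4.53 × 10^30 GeV⁻³.
Result: 4.53 × 10^30 × 7.63 × 10^-48 = 3.46 × 10^-17 m³.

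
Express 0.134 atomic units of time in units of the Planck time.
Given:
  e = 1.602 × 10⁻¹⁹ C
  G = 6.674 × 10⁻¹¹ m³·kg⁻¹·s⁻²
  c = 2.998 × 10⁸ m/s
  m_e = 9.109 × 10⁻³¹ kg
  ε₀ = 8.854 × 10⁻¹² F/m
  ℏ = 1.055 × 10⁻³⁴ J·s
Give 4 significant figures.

atomic unit of time: τ_au = (4πε₀)²ℏ³/(m_e e⁴) = 2.423 × 10⁻¹⁷ s
Planck time: t_P = √(ℏG/c⁵) = 5.392 × 10⁻⁴⁴ s
0.134 × 2.423 × 10⁻¹⁷ / 5.392 × 10⁻⁴⁴ = 6.021 × 10²⁵

6.021 × 10²⁵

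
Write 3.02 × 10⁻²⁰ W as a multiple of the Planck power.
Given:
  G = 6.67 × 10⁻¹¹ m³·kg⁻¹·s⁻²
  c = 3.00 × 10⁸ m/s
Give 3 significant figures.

8.29 × 10⁻⁷³

Planck power: P_P = c⁵/G = 3.64 × 10⁵² W.
3.02 × 10⁻²⁰ / 3.64 × 10⁵² = 8.29 × 10⁻⁷³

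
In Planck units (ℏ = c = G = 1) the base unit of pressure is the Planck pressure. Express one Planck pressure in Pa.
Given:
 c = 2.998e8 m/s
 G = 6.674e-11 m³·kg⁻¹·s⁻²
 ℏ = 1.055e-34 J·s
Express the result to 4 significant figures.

p_P = c⁷/(ℏG²)
  = 2.177e59 / 4.699e-55
  = 4.632e113 Pa

4.632e113 Pa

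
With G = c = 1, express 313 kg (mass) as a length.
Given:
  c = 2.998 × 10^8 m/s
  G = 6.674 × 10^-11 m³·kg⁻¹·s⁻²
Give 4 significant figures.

2.324 × 10^-25 m

In G = c = 1 units mass has dimensions of length; the conversion factor is G/c².
313 kg × (G/c²) = 2.324 × 10^-25 m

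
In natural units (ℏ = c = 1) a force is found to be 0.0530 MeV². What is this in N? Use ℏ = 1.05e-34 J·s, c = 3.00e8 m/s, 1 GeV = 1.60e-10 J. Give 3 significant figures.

Force is [E]/[L] = [E]²/(ℏc); restore (ℏc)⁻¹.
1 GeV² → 1/(ℏc) × (1 GeV in J)² = 8.13e5 N.
Convert the energy scale: 0.0530 MeV² = 5.30e-8 GeV².
Result: 5.30e-8 × 8.13e5 = 0.0431 N.

0.0431 N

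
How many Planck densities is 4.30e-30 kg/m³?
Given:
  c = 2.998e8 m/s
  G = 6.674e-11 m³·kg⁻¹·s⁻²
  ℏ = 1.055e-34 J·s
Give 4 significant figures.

Planck density: ρ_P = c⁵/(ℏG²) = 5.154e96 kg/m³.
4.30e-30 / 5.154e96 = 8.343e-127

8.343e-127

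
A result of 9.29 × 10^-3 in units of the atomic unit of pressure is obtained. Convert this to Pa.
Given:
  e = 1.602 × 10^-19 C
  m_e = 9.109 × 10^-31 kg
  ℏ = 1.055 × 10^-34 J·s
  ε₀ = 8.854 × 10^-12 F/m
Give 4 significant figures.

2.721 × 10^11 Pa

One atomic unit of pressure: P_au = E_h/a₀³ = m_e⁴e¹⁰/((4πε₀)⁵ℏ⁸) = 2.929 × 10^13 Pa.
9.29 × 10^-3 × 2.929 × 10^13 Pa = 2.721 × 10^11 Pa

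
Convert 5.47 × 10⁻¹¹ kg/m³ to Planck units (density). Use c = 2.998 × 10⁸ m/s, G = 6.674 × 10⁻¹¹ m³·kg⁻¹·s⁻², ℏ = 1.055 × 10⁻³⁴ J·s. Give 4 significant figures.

1.061 × 10⁻¹⁰⁷

Planck density: ρ_P = c⁵/(ℏG²) = 5.154 × 10⁹⁶ kg/m³.
5.47 × 10⁻¹¹ / 5.154 × 10⁹⁶ = 1.061 × 10⁻¹⁰⁷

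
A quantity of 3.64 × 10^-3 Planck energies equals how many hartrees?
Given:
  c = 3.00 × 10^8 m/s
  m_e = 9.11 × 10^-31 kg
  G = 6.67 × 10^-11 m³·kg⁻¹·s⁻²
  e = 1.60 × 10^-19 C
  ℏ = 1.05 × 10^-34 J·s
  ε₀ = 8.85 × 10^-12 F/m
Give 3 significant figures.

Planck energy: E_P = √(ℏc⁵/G) = 1.96 × 10^9 J
hartree: E_h = m_e e⁴/(4πε₀ℏ)² = 4.38 × 10^-18 J
3.64 × 10^-3 × 1.96 × 10^9 / 4.38 × 10^-18 = 1.63 × 10^24

1.63 × 10^24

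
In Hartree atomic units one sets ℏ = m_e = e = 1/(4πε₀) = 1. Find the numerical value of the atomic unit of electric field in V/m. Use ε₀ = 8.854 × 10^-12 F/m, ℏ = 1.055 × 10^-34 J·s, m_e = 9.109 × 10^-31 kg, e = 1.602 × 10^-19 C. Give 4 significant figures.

E_au = E_h/(e a₀) = m_e²e⁵/((4πε₀)³ℏ⁴)
E_h = 4.354 × 10^-18 J
a₀ = 5.297 × 10^-11 m
E_h/(e·a₀) = 5.131 × 10^11 V/m

5.131 × 10^11 V/m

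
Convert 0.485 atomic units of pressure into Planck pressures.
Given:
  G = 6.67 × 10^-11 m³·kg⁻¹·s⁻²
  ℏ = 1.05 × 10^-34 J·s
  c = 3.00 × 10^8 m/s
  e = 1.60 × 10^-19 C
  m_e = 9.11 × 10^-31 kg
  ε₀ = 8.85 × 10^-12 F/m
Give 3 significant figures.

atomic unit of pressure: P_au = E_h/a₀³ = m_e⁴e¹⁰/((4πε₀)⁵ℏ⁸) = 3.01 × 10^13 Pa
Planck pressure: p_P = c⁷/(ℏG²) = 4.68 × 10^113 Pa
0.485 × 3.01 × 10^13 / 4.68 × 10^113 = 3.12 × 10^-101

3.12 × 10^-101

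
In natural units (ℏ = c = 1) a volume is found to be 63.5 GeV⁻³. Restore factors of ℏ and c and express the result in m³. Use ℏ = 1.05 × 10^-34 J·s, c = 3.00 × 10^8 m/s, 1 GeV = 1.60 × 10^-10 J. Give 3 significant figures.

4.85 × 10^-46 m³

Volume is [L]³ = [E]⁻³·(ℏc)³.
1 GeV⁻³ → (ℏc)³ × (1 GeV in J)⁻³ = 7.63 × 10^-48 m³.
Result: 63.5 × 7.63 × 10^-48 = 4.85 × 10^-46 m³.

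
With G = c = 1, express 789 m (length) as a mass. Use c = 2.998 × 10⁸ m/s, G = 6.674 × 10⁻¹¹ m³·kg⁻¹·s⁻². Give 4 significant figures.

Length → mass via c²/G.
789 m × (c²/G) = 1.063 × 10³⁰ kg

1.063 × 10³⁰ kg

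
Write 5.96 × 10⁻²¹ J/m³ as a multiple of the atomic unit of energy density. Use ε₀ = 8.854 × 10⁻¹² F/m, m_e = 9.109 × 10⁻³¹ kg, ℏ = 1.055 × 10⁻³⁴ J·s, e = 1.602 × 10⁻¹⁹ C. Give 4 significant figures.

atomic unit of energy density: u_au = E_h/a₀³ = m_e⁴e¹⁰/((4πε₀)⁵ℏ⁸) = 2.929 × 10¹³ J/m³.
5.96 × 10⁻²¹ / 2.929 × 10¹³ = 2.035 × 10⁻³⁴

2.035 × 10⁻³⁴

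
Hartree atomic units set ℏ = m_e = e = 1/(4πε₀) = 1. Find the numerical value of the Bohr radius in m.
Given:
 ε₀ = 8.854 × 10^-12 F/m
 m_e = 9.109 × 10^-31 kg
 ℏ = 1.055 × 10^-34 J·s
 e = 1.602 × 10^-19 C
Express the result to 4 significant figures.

The unique combination of the constants set to 1 with dimensions of length is a₀ = 4πε₀ℏ²/(m_e e²).
  = 1.238 × 10^-78 / 2.338 × 10^-68
  = 5.297 × 10^-11 m

5.297 × 10^-11 m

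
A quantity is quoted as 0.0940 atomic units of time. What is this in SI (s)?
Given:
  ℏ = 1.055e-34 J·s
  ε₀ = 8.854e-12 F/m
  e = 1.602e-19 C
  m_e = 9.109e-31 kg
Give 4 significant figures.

One atomic unit of time: τ_au = (4πε₀)²ℏ³/(m_e e⁴) = 2.423e-17 s.
0.0940 × 2.423e-17 s = 2.278e-18 s

2.278e-18 s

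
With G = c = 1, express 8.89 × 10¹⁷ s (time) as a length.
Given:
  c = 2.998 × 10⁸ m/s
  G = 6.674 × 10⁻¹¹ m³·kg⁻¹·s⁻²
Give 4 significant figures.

Time → length via c.
8.89 × 10¹⁷ s × (c) = 2.665 × 10²⁶ m

2.665 × 10²⁶ m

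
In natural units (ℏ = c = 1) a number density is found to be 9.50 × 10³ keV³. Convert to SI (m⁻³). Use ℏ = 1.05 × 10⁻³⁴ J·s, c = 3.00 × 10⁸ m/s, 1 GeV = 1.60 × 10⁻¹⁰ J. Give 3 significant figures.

Number density is [L]⁻³ = [E]³/(ℏc)³.
1 GeV³ → 1/(ℏc)³ × (1 GeV in J)³ = 1.31 × 10⁴⁷ m⁻³.
Convert the energy scale: 9.50 × 10³ keV³ = 9.50 × 10⁻¹⁵ GeV³.
Result: 9.50 × 10⁻¹⁵ × 1.31 × 10⁴⁷ = 1.24 × 10³³ m⁻³.

1.24 × 10³³ m⁻³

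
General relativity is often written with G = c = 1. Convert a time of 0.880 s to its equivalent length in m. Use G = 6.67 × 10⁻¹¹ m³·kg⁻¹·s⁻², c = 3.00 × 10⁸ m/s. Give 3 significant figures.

2.64 × 10⁸ m

Time → length via c.
0.880 s × (c) = 2.64 × 10⁸ m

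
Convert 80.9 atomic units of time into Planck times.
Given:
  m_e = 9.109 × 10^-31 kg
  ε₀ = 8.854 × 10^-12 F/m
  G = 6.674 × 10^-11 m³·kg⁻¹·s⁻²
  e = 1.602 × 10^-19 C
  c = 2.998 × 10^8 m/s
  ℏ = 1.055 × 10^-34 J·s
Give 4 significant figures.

3.635 × 10^28

atomic unit of time: τ_au = (4πε₀)²ℏ³/(m_e e⁴) = 2.423 × 10^-17 s
Planck time: t_P = √(ℏG/c⁵) = 5.392 × 10^-44 s
80.9 × 2.423 × 10^-17 / 5.392 × 10^-44 = 3.635 × 10^28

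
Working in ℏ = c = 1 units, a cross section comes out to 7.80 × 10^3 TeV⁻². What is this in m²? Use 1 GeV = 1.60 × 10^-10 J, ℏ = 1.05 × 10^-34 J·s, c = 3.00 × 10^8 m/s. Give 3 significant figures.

Area is [L]² = [E]⁻²·(ℏc)²; restore (ℏc)².
1 GeV⁻² → (ℏc)² × (1 GeV in J)⁻² = 3.88 × 10^-32 m².
Convert the energy scale: 7.80 × 10^3 TeV⁻² = 7.80 × 10^-3 GeV⁻².
Result: 7.80 × 10^-3 × 3.88 × 10^-32 = 3.02 × 10^-34 m².

3.02 × 10^-34 m²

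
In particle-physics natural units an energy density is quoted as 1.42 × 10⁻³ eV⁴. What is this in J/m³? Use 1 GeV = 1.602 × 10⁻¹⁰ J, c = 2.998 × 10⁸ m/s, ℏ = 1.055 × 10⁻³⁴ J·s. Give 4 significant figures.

[E]/[L]³ = [E]⁴/(ℏc)³; restore (ℏc)⁻³.
1 GeV⁴ → 1/(ℏc)³ × (1 GeV in J)⁴ = 2.082 × 10³⁷ J/m³.
Convert the energy scale: 1.42 × 10⁻³ eV⁴ = 1.42 × 10⁻³⁹ GeV⁴.
Result: 1.42 × 10⁻³⁹ × 2.082 × 10³⁷ = 0.02956 J/m³.

0.02956 J/m³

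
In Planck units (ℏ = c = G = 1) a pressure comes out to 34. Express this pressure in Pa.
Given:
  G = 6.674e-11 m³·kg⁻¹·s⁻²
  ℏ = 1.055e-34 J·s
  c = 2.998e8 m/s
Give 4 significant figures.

One Planck pressure: p_P = c⁷/(ℏG²) = 4.632e113 Pa.
34 × 4.632e113 Pa = 1.575e115 Pa

1.575e115 Pa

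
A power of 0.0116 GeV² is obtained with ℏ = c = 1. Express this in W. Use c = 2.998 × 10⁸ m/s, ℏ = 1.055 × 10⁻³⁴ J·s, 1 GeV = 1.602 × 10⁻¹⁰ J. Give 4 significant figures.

Power is [E]/[T] = [E]²/ℏ.
1 GeV² → 1/ℏ × (1 GeV in J)² = 2.433 × 10¹⁴ W.
Result: 0.0116 × 2.433 × 10¹⁴ = 2.822 × 10¹² W.

2.822 × 10¹² W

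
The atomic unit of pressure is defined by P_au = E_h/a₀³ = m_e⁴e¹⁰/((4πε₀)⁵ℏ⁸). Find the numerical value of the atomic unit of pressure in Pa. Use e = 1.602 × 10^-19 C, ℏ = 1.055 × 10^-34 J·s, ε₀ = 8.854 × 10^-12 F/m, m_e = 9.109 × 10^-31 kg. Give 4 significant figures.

2.929 × 10^13 Pa

P_au = E_h/a₀³ = m_e⁴e¹⁰/((4πε₀)⁵ℏ⁸)
E_h = 4.354 × 10^-18 J
a₀ = 5.297 × 10^-11 m
E_h/a₀³ = 2.929 × 10^13 Pa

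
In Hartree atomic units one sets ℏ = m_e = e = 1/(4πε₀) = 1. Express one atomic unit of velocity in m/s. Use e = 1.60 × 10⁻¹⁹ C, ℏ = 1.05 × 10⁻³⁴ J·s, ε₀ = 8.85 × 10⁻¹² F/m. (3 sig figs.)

v_au = e²/(4πε₀ℏ)
  = 2.56 × 10⁻³⁸ / 1.17 × 10⁻⁴⁴
  = 2.19 × 10⁶ m/s

2.19 × 10⁶ m/s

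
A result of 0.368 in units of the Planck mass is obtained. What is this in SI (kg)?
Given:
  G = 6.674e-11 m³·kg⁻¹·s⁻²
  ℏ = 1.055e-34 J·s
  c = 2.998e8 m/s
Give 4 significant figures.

8.011e-9 kg

One Planck mass: m_P = √(ℏc/G) = 2.177e-8 kg.
0.368 × 2.177e-8 kg = 8.011e-9 kg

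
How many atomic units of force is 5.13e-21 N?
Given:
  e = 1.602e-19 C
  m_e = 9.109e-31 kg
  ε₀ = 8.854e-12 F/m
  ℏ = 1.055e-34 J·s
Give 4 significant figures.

atomic unit of force: F_au = E_h/a₀ = m_e²e⁶/((4πε₀)³ℏ⁴) = 8.220e-8 N.
5.13e-21 / 8.220e-8 = 6.241e-14

6.241e-14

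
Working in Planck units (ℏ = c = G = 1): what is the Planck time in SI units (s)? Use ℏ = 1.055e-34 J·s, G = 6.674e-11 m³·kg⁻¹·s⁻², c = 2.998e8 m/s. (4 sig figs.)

The unique combination of the constants set to 1 with dimensions of time is t_P = √(ℏG/c⁵).
  = √(2.907e-87)
  = 5.392e-44 s

5.392e-44 s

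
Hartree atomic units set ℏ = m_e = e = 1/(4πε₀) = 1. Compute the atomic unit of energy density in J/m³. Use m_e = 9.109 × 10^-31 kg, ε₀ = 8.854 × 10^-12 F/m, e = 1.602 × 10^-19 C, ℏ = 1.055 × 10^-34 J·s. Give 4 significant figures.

2.929 × 10^13 J/m³

The unique combination of the constants set to 1 with dimensions of energy density is u_au = E_h/a₀³ = m_e⁴e¹⁰/((4πε₀)⁵ℏ⁸).
E_h = 4.354 × 10^-18 J
a₀ = 5.297 × 10^-11 m
E_h/a₀³ = 2.929 × 10^13 J/m³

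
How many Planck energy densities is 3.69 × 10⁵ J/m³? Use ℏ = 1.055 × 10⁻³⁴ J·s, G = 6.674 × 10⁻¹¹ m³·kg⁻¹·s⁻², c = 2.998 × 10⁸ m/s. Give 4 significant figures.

7.966 × 10⁻¹⁰⁹

Planck energy density: u_P = c⁷/(ℏG²) = 4.632 × 10¹¹³ J/m³.
3.69 × 10⁵ / 4.632 × 10¹¹³ = 7.966 × 10⁻¹⁰⁹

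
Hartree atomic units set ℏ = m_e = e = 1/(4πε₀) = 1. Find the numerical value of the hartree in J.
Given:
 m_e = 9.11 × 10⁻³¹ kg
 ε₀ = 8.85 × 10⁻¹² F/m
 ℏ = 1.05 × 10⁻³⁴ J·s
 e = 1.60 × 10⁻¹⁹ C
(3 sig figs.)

4.38 × 10⁻¹⁸ J

From ℏ = m_e = e = 1/(4πε₀) = 1 the energy scale is E_h = m_e e⁴/(4πε₀ℏ)².
  = 5.97 × 10⁻¹⁰⁶ / 1.36 × 10⁻⁸⁸
  = 4.38 × 10⁻¹⁸ J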